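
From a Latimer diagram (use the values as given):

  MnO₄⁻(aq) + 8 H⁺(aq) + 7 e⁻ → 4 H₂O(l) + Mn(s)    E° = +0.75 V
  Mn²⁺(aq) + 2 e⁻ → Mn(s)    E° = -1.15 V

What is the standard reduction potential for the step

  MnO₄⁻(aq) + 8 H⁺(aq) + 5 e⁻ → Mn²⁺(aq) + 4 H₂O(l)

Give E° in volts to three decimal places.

Sequential free energies add, so n₃E°₃ = n₁E°₁ + n₂E°₂.
With n₃ = 7, and the known step contributing 2×(-1.15) V, the unknown satisfies 5·E° = 7×(+0.75) − 2×(-1.15) = +7.550.
E° = +7.550 / 5 = +1.510 V.

+1.510 V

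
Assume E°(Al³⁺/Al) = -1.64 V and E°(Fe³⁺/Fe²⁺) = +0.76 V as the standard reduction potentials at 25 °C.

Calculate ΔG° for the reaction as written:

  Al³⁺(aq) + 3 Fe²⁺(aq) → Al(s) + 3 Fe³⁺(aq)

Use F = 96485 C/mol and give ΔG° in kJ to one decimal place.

As written, Al³⁺/Al is reduced (cathode) and Fe³⁺/Fe²⁺ is oxidised (anode), so E°cell = (-1.64) − (+0.76) = -2.40 V.
Balancing electrons gives n = 3.
ΔG° = −nFE° = −(3)(96485)(-2.40) = 694,692 J = +694.7 kJ.

+694.7 kJ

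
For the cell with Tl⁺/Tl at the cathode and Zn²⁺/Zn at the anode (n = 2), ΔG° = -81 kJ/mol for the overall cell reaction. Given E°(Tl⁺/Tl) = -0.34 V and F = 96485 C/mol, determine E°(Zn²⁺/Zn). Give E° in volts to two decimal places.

E°cell = −ΔG°/(nF) = −(-81×10³)/((2)(96485)) = +0.420 V.
Since Tl⁺/Tl is the cathode and Zn²⁺/Zn the anode, E°cell = E°(Tl⁺/Tl) − E°(Zn²⁺/Zn).
So E°(Zn²⁺/Zn) = E°(Tl⁺/Tl) − E°cell = (-0.34) − (+0.420) = -0.76 V.

-0.76 V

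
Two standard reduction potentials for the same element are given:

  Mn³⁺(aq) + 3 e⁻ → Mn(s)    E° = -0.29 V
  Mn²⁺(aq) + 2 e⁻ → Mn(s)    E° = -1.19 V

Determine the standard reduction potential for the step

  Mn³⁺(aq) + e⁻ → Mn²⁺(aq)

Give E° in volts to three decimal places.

Sequential free energies add, so n₃E°₃ = n₁E°₁ + n₂E°₂.
With n₃ = 3, and the known step contributing 2×(-1.19) V, the unknown satisfies 1·E° = 3×(-0.29) − 2×(-1.19) = +1.510.
E° = +1.510 / 1 = +1.510 V.

+1.510 V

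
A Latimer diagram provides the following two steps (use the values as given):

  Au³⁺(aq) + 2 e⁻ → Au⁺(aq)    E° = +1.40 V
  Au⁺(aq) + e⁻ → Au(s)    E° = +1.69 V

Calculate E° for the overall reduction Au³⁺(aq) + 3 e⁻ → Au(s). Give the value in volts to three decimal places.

Adding the free-energy changes (−nFE°) of the two steps gives −n₃FE°₃ = −n₁FE°₁ − n₂FE°₂.
E°₃ = (2×+1.40 + 1×+1.69) / 3 = (+4.490) / 3 = +1.497 V.
E° values themselves are not directly additive — weighting by electron count is essential.

+1.497 V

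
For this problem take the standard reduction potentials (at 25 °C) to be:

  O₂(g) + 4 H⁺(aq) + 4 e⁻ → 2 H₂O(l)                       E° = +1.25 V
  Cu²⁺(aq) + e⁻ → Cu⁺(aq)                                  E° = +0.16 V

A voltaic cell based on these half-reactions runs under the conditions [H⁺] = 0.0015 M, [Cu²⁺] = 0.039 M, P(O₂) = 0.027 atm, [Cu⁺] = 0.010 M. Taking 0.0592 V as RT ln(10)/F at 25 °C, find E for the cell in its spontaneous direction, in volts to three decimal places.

O₂/H₂O is the cathode (higher E°), Cu²⁺/Cu⁺ the anode: E°cell = +1.25 − (+0.16) = +1.09 V, n = 4.
Overall: O₂(g) + 4 H⁺(aq) + 4 Cu⁺(aq) → 2 H₂O(l) + 4 Cu²⁺(aq)
Q = [Cu²⁺]^4 / (P(O₂)·[H⁺]^4·[Cu⁺]^4); log Q = 15.229.
E = E° − (0.0592/n) log Q = +1.09 − (0.0592/4)(15.229) = +0.865 V.

+0.865 V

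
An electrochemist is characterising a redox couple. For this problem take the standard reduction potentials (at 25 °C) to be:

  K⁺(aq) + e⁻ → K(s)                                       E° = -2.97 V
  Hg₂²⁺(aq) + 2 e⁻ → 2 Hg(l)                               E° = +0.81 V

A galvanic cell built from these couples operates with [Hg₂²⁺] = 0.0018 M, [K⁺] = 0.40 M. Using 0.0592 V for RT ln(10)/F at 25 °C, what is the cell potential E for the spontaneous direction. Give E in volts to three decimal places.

+3.722 V

Hg₂²⁺/Hg is the cathode (higher E°), K⁺/K the anode: E°cell = +0.81 − (-2.97) = +3.78 V, n = 2.
Overall: Hg₂²⁺(aq) + 2 K(s) → 2 Hg(l) + 2 K⁺(aq)
Q = [K⁺]^2 / ([Hg₂²⁺]); log Q = 1.949.
E = E° − (0.0592/n) log Q = +3.78 − (0.0592/2)(1.949) = +3.722 V.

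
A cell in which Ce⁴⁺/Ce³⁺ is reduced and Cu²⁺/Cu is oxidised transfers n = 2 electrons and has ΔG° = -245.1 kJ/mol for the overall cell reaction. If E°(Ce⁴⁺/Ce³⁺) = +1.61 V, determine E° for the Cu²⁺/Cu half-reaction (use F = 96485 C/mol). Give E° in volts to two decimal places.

E°cell = −ΔG°/(nF) = −(-245.1×10³)/((2)(96485)) = +1.270 V.
Since Ce⁴⁺/Ce³⁺ is the cathode and Cu²⁺/Cu the anode, E°cell = E°(Ce⁴⁺/Ce³⁺) − E°(Cu²⁺/Cu).
So E°(Cu²⁺/Cu) = E°(Ce⁴⁺/Ce³⁺) − E°cell = (+1.61) − (+1.270) = +0.34 V.

+0.34 V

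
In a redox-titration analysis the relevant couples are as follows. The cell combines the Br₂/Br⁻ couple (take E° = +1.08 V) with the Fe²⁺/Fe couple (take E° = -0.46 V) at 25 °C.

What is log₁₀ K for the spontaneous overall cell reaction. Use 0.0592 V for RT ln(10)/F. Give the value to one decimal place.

Cathode: Br₂/Br⁻; anode: Fe²⁺/Fe. E°cell = +1.54 V, n = 2.
log K = nE°cell / 0.0592 = (2)(+1.54) / 0.0592 = 52.0.

52.0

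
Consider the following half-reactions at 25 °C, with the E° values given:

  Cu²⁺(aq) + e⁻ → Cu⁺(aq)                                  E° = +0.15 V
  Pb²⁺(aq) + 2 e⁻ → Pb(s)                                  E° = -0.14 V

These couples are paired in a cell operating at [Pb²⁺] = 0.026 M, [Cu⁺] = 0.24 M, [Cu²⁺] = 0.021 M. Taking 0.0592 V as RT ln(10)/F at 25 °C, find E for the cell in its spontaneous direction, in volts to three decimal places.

Cu²⁺/Cu⁺ is the cathode (higher E°), Pb²⁺/Pb the anode: E°cell = +0.15 − (-0.14) = +0.29 V, n = 2.
Overall: 2 Cu²⁺(aq) + Pb(s) → 2 Cu⁺(aq) + Pb²⁺(aq)
Q = [Cu⁺]^2·[Pb²⁺] / ([Cu²⁺]^2); log Q = 0.531.
E = E° − (0.0592/n) log Q = +0.29 − (0.0592/2)(0.531) = +0.274 V.

+0.274 V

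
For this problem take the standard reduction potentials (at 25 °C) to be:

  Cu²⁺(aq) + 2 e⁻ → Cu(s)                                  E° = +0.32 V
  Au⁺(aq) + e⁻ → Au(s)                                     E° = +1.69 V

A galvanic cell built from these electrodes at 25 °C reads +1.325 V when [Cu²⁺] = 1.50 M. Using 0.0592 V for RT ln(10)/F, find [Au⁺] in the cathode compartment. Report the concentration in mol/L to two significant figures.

0.21 M

Au⁺/Au is the cathode, Cu²⁺/Cu the anode: E°cell = +1.37 V, n = 2.
Overall reaction: 2 Au⁺(aq) + Cu(s) → 2 Au(s) + Cu²⁺(aq); Q = [Cu²⁺]^1/[Au⁺]^2.
From E = E° − (0.0592/n) log Q: log Q = (E° − E)·n/0.0592 = (+1.37 − (+1.325))·2/0.0592 = 1.5203.
So 2·log[Au⁺] = 1·log(1.5) − log Q = 0.1761 − (1.5203) = -1.3442; log[Au⁺] = -1.3442 / 2 = -0.6721; [Au⁺] = 10^(-0.6721) ≈ 0.21 M.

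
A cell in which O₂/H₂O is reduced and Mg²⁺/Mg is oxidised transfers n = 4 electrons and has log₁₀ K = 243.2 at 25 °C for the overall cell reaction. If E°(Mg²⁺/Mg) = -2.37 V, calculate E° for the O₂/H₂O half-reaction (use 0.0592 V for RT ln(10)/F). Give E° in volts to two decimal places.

E°cell = (0.0592/n)·log K = (0.0592/4)(243.2) = +3.599 V.
Since O₂/H₂O is the cathode and Mg²⁺/Mg the anode, E°cell = E°(O₂/H₂O) − E°(Mg²⁺/Mg).
So E°(O₂/H₂O) = E°cell + E°(Mg²⁺/Mg) = +3.599 + (-2.37) = +1.23 V.

+1.23 V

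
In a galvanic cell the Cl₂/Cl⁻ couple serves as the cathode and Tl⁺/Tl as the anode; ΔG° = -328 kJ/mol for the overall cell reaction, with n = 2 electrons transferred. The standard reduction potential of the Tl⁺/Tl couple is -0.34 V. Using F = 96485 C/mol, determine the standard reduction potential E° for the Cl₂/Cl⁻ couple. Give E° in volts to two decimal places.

E°cell = −ΔG°/(nF) = −(-328×10³)/((2)(96485)) = +1.700 V.
Since Cl₂/Cl⁻ is the cathode and Tl⁺/Tl the anode, E°cell = E°(Cl₂/Cl⁻) − E°(Tl⁺/Tl).
So E°(Cl₂/Cl⁻) = E°cell + E°(Tl⁺/Tl) = +1.700 + (-0.34) = +1.36 V.

+1.36 V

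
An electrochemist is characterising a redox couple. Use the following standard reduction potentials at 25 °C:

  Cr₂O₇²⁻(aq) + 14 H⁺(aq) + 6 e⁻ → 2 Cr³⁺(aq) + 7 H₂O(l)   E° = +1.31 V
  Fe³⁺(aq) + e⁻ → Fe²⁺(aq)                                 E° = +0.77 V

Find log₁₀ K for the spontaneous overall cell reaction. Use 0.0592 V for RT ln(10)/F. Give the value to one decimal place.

54.7

Cathode: Cr₂O₇²⁻/Cr³⁺; anode: Fe³⁺/Fe²⁺. E°cell = +0.54 V, n = 6.
log K = nE°cell / 0.0592 = (6)(+0.54) / 0.0592 = 54.7.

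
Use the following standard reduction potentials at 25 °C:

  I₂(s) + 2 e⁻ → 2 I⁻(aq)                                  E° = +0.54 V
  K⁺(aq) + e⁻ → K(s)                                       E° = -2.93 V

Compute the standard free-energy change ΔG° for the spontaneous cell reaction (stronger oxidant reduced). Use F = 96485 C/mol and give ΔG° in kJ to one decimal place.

I₂/I⁻ (E° = +0.54 V) is the cathode; K⁺/K (E° = -2.93 V) is the anode, so E°cell = +3.47 V.
Balancing electrons gives n = 2 (lcm of 2 and 1).
ΔG° = −nFE° = −(2)(96485)(+3.47) = -669,606 J = -669.6 kJ.

-669.6 kJ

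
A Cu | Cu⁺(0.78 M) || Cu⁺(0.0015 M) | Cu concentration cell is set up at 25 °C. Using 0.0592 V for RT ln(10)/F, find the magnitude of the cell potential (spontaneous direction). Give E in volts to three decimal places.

+0.161 V

For a concentration cell E°cell = 0. The 0.78 M side is the cathode (reduction is favoured where [Cu⁺] is higher).
With n = 1, E = −(0.0592/1) log([Cu⁺]ₐₙ/[Cu⁺]꜀ₐₜ) = −(0.0592/1) log(0.0015/0.78) = −(0.0592/1)(-2.716) = +0.161 V.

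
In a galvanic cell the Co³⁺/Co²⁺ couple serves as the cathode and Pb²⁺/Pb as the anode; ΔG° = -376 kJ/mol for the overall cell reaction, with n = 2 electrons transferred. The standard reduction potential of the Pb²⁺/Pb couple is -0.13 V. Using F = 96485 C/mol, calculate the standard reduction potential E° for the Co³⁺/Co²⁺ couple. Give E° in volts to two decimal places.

E°cell = −ΔG°/(nF) = −(-376×10³)/((2)(96485)) = +1.948 V.
Since Co³⁺/Co²⁺ is the cathode and Pb²⁺/Pb the anode, E°cell = E°(Co³⁺/Co²⁺) − E°(Pb²⁺/Pb).
So E°(Co³⁺/Co²⁺) = E°cell + E°(Pb²⁺/Pb) = +1.948 + (-0.13) = +1.82 V.

+1.82 V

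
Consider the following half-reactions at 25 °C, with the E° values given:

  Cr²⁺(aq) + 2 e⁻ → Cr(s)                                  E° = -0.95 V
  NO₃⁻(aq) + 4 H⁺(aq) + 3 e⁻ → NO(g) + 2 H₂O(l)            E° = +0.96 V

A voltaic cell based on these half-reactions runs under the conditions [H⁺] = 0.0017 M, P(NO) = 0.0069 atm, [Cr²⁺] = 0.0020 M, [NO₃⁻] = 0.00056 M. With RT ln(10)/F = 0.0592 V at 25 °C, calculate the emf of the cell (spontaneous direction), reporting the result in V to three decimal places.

+1.750 V

NO₃⁻/NO is the cathode (higher E°), Cr²⁺/Cr the anode: E°cell = +0.96 − (-0.95) = +1.91 V, n = 6.
Overall: 2 NO₃⁻(aq) + 8 H⁺(aq) + 3 Cr(s) → 2 NO(g) + 4 H₂O(l) + 3 Cr²⁺(aq)
Q = P(NO)^2·[Cr²⁺]^3 / ([NO₃⁻]^2·[H⁺]^8); log Q = 16.241.
E = E° − (0.0592/n) log Q = +1.91 − (0.0592/6)(16.241) = +1.750 V.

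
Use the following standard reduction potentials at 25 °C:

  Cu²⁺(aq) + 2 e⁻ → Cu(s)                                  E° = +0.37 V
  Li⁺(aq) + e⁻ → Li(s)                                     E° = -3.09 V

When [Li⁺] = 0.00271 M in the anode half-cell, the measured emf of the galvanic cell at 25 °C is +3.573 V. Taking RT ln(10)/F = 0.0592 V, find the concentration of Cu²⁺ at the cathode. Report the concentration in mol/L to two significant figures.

Cu²⁺/Cu is the cathode, Li⁺/Li the anode: E°cell = +3.46 V, n = 2.
Overall reaction: Cu²⁺(aq) + 2 Li(s) → Cu(s) + 2 Li⁺(aq); Q = [Li⁺]^2/[Cu²⁺]^1.
From E = E° − (0.0592/n) log Q: log Q = (E° − E)·n/0.0592 = (+3.46 − (+3.573))·2/0.0592 = -3.8176.
So 1·log[Cu²⁺] = 2·log(0.00271) − log Q = -5.1341 − (-3.8176) = -1.3165; [Cu²⁺] = 10^(-1.3165) ≈ 0.048 M.

0.048 M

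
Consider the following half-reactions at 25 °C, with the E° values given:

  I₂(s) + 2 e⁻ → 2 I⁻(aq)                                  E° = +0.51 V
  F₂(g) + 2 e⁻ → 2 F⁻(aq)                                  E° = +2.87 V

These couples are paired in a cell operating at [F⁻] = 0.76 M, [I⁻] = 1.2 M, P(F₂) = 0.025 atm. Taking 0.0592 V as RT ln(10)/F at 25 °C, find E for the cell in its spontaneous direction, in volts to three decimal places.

+2.324 V

F₂/F⁻ is the cathode (higher E°), I₂/I⁻ the anode: E°cell = +2.87 − (+0.51) = +2.36 V, n = 2.
Overall: F₂(g) + 2 I⁻(aq) → 2 F⁻(aq) + I₂(s)
Q = [F⁻]^2 / (P(F₂)·[I⁻]^2); log Q = 1.205.
E = E° − (0.0592/n) log Q = +2.36 − (0.0592/2)(1.205) = +2.324 V.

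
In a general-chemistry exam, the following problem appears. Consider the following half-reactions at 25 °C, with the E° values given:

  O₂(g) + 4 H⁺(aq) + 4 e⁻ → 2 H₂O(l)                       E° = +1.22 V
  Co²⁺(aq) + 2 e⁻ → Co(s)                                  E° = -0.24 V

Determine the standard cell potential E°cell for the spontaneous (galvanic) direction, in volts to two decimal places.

+1.46 V

The O₂/H₂O couple has the higher reduction potential, so it is the cathode; Co²⁺/Co is oxidised at the anode.
E°cell = E°(cathode) − E°(anode) = (+1.22) − (-0.24) = +1.46 V.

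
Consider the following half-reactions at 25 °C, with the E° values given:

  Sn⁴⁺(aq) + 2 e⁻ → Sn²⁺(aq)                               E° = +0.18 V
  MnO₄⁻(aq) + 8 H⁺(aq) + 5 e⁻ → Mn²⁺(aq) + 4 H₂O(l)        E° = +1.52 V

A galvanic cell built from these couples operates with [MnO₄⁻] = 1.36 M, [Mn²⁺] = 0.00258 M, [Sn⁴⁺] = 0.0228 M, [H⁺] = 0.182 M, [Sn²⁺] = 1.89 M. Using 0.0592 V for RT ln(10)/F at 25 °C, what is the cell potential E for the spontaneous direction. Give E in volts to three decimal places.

+1.359 V

MnO₄⁻/Mn²⁺ is the cathode (higher E°), Sn⁴⁺/Sn²⁺ the anode: E°cell = +1.52 − (+0.18) = +1.34 V, n = 10.
Overall: 2 MnO₄⁻(aq) + 16 H⁺(aq) + 5 Sn²⁺(aq) → 2 Mn²⁺(aq) + 8 H₂O(l) + 5 Sn⁴⁺(aq)
Q = [Mn²⁺]^2·[Sn⁴⁺]^5 / ([MnO₄⁻]^2·[H⁺]^16·[Sn²⁺]^5); log Q = -3.198.
E = E° − (0.0592/n) log Q = +1.34 − (0.0592/10)(-3.198) = +1.359 V.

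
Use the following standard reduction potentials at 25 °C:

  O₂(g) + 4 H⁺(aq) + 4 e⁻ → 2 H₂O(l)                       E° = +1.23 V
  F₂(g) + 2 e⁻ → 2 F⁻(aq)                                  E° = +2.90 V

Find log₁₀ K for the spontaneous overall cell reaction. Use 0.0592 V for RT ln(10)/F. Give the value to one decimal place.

112.8

Cathode: F₂/F⁻; anode: O₂/H₂O. E°cell = +1.67 V, n = 4.
log K = nE°cell / 0.0592 = (4)(+1.67) / 0.0592 = 112.8.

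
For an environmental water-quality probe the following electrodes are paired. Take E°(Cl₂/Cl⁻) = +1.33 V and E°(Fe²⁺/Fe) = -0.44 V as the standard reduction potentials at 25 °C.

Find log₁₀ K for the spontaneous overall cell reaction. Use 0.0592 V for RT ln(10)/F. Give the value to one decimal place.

59.8

Cathode: Cl₂/Cl⁻; anode: Fe²⁺/Fe. E°cell = +1.77 V, n = 2.
log K = nE°cell / 0.0592 = (2)(+1.77) / 0.0592 = 59.8.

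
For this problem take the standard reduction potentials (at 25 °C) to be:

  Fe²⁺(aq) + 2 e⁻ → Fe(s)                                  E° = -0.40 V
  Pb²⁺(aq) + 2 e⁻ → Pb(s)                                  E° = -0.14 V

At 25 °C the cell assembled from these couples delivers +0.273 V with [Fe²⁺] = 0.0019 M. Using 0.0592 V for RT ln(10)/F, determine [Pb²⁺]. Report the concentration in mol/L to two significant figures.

Pb²⁺/Pb is the cathode, Fe²⁺/Fe the anode: E°cell = +0.26 V, n = 2.
Overall reaction: Pb²⁺(aq) + Fe(s) → Pb(s) + Fe²⁺(aq); Q = [Fe²⁺]^1/[Pb²⁺]^1.
From E = E° − (0.0592/n) log Q: log Q = (E° − E)·n/0.0592 = (+0.26 − (+0.273))·2/0.0592 = -0.4392.
So 1·log[Pb²⁺] = 1·log(0.0019) − log Q = -2.7212 − (-0.4392) = -2.2820; [Pb²⁺] = 10^(-2.2820) ≈ 0.0052 M.

0.0052 M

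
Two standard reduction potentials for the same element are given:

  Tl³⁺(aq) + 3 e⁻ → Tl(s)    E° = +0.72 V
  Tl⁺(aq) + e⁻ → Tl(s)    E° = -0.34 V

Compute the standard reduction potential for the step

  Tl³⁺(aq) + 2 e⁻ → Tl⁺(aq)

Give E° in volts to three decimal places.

+1.250 V

Sequential free energies add, so n₃E°₃ = n₁E°₁ + n₂E°₂.
With n₃ = 3, and the known step contributing 1×(-0.34) V, the unknown satisfies 2·E° = 3×(+0.72) − 1×(-0.34) = +2.500.
E° = +2.500 / 2 = +1.250 V.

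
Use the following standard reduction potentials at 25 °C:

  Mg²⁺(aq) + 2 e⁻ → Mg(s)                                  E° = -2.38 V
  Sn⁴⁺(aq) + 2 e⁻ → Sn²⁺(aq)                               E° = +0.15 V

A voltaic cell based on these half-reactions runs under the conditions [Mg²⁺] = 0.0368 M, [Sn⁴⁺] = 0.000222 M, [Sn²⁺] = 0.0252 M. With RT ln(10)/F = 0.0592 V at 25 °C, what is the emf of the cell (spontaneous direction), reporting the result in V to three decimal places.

+2.512 V

Sn⁴⁺/Sn²⁺ is the cathode (higher E°), Mg²⁺/Mg the anode: E°cell = +0.15 − (-2.38) = +2.53 V, n = 2.
Overall: Sn⁴⁺(aq) + Mg(s) → Sn²⁺(aq) + Mg²⁺(aq)
Q = [Sn²⁺]·[Mg²⁺] / ([Sn⁴⁺]); log Q = 0.621.
E = E° − (0.0592/n) log Q = +2.53 − (0.0592/2)(0.621) = +2.512 V.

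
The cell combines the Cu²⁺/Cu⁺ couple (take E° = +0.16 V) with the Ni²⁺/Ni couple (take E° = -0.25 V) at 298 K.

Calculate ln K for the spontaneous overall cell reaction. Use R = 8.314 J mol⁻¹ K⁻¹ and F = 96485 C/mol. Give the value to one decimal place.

31.9

Cathode: Cu²⁺/Cu⁺; anode: Ni²⁺/Ni. E°cell = (+0.16) − (-0.25) = +0.41 V, with n = 2.
ΔG° = −nFE° = −RT ln K, so ln K = nFE°/(RT) = (2)(96485)(+0.41) / ((8.314)(298)) = 31.934.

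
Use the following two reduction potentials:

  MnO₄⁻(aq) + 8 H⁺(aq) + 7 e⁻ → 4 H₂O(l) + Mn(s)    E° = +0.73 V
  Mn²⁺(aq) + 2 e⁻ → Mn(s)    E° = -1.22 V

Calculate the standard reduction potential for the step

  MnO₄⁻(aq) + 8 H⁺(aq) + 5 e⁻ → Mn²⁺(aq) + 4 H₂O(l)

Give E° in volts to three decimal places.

+1.510 V

Sequential free energies add, so n₃E°₃ = n₁E°₁ + n₂E°₂.
With n₃ = 7, and the known step contributing 2×(-1.22) V, the unknown satisfies 5·E° = 7×(+0.73) − 2×(-1.22) = +7.550.
E° = +7.550 / 5 = +1.510 V.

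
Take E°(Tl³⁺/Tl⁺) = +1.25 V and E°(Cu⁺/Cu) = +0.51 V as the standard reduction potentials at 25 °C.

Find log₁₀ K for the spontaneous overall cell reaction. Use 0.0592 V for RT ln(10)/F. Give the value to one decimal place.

Cathode: Tl³⁺/Tl⁺; anode: Cu⁺/Cu. E°cell = +0.74 V, n = 2.
log K = nE°cell / 0.0592 = (2)(+0.74) / 0.0592 = 25.0.

25.0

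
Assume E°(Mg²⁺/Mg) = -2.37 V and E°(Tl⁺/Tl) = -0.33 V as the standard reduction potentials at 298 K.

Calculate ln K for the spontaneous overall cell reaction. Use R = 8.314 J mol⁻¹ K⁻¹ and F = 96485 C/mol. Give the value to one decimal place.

158.9

Cathode: Tl⁺/Tl; anode: Mg²⁺/Mg. E°cell = (-0.33) − (-2.37) = +2.04 V, with n = 2.
ΔG° = −nFE° = −RT ln K, so ln K = nFE°/(RT) = (2)(96485)(+2.04) / ((8.314)(298)) = 158.889.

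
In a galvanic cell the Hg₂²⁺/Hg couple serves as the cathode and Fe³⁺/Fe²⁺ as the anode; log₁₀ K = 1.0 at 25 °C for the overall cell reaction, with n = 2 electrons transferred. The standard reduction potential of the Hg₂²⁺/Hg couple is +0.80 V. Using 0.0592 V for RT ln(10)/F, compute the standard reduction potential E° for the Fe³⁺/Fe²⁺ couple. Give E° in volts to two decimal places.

E°cell = (0.0592/n)·log K = (0.0592/2)(1.0) = +0.030 V.
Since Hg₂²⁺/Hg is the cathode and Fe³⁺/Fe²⁺ the anode, E°cell = E°(Hg₂²⁺/Hg) − E°(Fe³⁺/Fe²⁺).
So E°(Fe³⁺/Fe²⁺) = E°(Hg₂²⁺/Hg) − E°cell = (+0.80) − (+0.030) = +0.77 V.

+0.77 V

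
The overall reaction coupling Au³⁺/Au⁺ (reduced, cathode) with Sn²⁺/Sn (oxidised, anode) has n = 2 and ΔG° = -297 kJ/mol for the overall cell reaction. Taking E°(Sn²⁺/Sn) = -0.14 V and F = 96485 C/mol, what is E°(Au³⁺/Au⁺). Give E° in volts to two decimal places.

+1.40 V

E°cell = −ΔG°/(nF) = −(-297×10³)/((2)(96485)) = +1.539 V.
Since Au³⁺/Au⁺ is the cathode and Sn²⁺/Sn the anode, E°cell = E°(Au³⁺/Au⁺) − E°(Sn²⁺/Sn).
So E°(Au³⁺/Au⁺) = E°cell + E°(Sn²⁺/Sn) = +1.539 + (-0.14) = +1.40 V.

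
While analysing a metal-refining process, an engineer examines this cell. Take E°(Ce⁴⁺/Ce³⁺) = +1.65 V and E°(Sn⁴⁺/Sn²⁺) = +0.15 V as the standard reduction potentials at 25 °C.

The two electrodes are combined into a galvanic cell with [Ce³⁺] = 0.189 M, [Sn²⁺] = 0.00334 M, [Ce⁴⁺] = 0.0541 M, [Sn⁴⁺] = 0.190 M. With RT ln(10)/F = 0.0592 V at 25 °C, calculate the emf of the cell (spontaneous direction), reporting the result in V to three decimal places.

Ce⁴⁺/Ce³⁺ is the cathode (higher E°), Sn⁴⁺/Sn²⁺ the anode: E°cell = +1.65 − (+0.15) = +1.50 V, n = 2.
Overall: 2 Ce⁴⁺(aq) + Sn²⁺(aq) → 2 Ce³⁺(aq) + Sn⁴⁺(aq)
Q = [Ce³⁺]^2·[Sn⁴⁺] / ([Ce⁴⁺]^2·[Sn²⁺]); log Q = 2.842.
E = E° − (0.0592/n) log Q = +1.50 − (0.0592/2)(2.842) = +1.416 V.

+1.416 V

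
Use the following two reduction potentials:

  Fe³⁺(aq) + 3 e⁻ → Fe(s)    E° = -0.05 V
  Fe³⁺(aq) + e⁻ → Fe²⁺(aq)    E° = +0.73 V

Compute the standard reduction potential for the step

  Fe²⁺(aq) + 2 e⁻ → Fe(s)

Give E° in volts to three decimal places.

-0.440 V

Sequential free energies add, so n₃E°₃ = n₁E°₁ + n₂E°₂.
With n₃ = 3, and the known step contributing 1×(+0.73) V, the unknown satisfies 2·E° = 3×(-0.05) − 1×(+0.73) = -0.880.
E° = -0.880 / 2 = -0.440 V.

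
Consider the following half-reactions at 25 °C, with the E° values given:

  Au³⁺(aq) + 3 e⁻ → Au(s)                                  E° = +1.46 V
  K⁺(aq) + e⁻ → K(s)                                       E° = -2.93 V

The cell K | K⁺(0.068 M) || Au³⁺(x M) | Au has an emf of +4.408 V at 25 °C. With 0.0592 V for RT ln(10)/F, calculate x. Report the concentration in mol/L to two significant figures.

0.0026 M

Au³⁺/Au is the cathode, K⁺/K the anode: E°cell = +4.39 V, n = 3.
Overall reaction: Au³⁺(aq) + 3 K(s) → Au(s) + 3 K⁺(aq); Q = [K⁺]^3/[Au³⁺]^1.
From E = E° − (0.0592/n) log Q: log Q = (E° − E)·n/0.0592 = (+4.39 − (+4.408))·3/0.0592 = -0.9122.
So 1·log[Au³⁺] = 3·log(0.068) − log Q = -3.5025 − (-0.9122) = -2.5903; [Au³⁺] = 10^(-2.5903) ≈ 0.0026 M.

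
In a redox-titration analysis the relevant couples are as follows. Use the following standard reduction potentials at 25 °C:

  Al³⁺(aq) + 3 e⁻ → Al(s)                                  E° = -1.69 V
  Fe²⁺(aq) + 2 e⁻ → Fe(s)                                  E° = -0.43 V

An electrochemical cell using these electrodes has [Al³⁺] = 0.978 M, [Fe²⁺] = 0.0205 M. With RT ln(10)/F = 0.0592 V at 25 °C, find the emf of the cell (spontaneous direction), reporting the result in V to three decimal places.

Fe²⁺/Fe is the cathode (higher E°), Al³⁺/Al the anode: E°cell = -0.43 − (-1.69) = +1.26 V, n = 6.
Overall: 3 Fe²⁺(aq) + 2 Al(s) → 3 Fe(s) + 2 Al³⁺(aq)
Q = [Al³⁺]^2 / ([Fe²⁺]^3); log Q = 5.045.
E = E° − (0.0592/n) log Q = +1.26 − (0.0592/6)(5.045) = +1.210 V.

+1.210 V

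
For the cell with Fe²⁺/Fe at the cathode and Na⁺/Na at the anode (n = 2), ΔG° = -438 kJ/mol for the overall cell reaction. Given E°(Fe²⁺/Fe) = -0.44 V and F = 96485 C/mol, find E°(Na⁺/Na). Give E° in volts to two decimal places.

-2.71 V

E°cell = −ΔG°/(nF) = −(-438×10³)/((2)(96485)) = +2.270 V.
Since Fe²⁺/Fe is the cathode and Na⁺/Na the anode, E°cell = E°(Fe²⁺/Fe) − E°(Na⁺/Na).
So E°(Na⁺/Na) = E°(Fe²⁺/Fe) − E°cell = (-0.44) − (+2.270) = -2.71 V.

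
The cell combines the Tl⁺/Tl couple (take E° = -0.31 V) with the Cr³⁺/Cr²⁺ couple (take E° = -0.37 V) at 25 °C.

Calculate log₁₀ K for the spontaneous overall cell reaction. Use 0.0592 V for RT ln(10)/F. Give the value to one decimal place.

1.0

Cathode: Tl⁺/Tl; anode: Cr³⁺/Cr²⁺. E°cell = +0.06 V, n = 1.
log K = nE°cell / 0.0592 = (1)(+0.06) / 0.0592 = 1.0.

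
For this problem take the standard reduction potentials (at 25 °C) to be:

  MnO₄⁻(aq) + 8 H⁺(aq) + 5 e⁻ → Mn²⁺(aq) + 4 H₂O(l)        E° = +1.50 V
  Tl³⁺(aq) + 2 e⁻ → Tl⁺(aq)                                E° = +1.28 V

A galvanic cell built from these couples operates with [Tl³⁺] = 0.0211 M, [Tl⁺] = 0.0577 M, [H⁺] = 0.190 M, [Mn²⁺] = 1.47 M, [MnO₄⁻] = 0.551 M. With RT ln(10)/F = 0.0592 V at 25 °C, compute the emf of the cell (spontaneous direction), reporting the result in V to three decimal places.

MnO₄⁻/Mn²⁺ is the cathode (higher E°), Tl³⁺/Tl⁺ the anode: E°cell = +1.50 − (+1.28) = +0.22 V, n = 10.
Overall: 2 MnO₄⁻(aq) + 16 H⁺(aq) + 5 Tl⁺(aq) → 2 Mn²⁺(aq) + 8 H₂O(l) + 5 Tl³⁺(aq)
Q = [Mn²⁺]^2·[Tl³⁺]^5 / ([MnO₄⁻]^2·[H⁺]^16·[Tl⁺]^5); log Q = 10.208.
E = E° − (0.0592/n) log Q = +0.22 − (0.0592/10)(10.208) = +0.160 V.

+0.160 V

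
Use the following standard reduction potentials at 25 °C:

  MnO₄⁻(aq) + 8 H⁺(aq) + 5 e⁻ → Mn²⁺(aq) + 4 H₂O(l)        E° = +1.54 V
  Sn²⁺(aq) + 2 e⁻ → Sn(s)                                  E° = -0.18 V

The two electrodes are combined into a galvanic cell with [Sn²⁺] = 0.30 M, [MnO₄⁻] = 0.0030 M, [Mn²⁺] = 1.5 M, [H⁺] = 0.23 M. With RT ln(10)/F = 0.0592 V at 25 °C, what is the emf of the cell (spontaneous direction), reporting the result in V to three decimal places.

+1.643 V

MnO₄⁻/Mn²⁺ is the cathode (higher E°), Sn²⁺/Sn the anode: E°cell = +1.54 − (-0.18) = +1.72 V, n = 10.
Overall: 2 MnO₄⁻(aq) + 16 H⁺(aq) + 5 Sn(s) → 2 Mn²⁺(aq) + 8 H₂O(l) + 5 Sn²⁺(aq)
Q = [Mn²⁺]^2·[Sn²⁺]^5 / ([MnO₄⁻]^2·[H⁺]^16); log Q = 12.996.
E = E° − (0.0592/n) log Q = +1.72 − (0.0592/10)(12.996) = +1.643 V.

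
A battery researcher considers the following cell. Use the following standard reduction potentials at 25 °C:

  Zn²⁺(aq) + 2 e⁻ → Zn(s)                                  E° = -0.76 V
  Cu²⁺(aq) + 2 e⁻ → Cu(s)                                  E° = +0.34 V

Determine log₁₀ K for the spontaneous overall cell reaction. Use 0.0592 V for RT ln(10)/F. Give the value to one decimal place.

Cathode: Cu²⁺/Cu; anode: Zn²⁺/Zn. E°cell = +1.10 V, n = 2.
log K = nE°cell / 0.0592 = (2)(+1.10) / 0.0592 = 37.2.

37.2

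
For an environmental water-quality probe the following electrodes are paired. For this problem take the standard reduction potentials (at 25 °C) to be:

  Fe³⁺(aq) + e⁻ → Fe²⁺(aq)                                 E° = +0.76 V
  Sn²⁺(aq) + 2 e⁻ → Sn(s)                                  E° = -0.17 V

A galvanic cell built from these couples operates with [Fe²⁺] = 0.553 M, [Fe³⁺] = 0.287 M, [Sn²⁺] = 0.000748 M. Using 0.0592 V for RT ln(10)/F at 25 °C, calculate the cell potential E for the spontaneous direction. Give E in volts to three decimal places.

Fe³⁺/Fe²⁺ is the cathode (higher E°), Sn²⁺/Sn the anode: E°cell = +0.76 − (-0.17) = +0.93 V, n = 2.
Overall: 2 Fe³⁺(aq) + Sn(s) → 2 Fe²⁺(aq) + Sn²⁺(aq)
Q = [Fe²⁺]^2·[Sn²⁺] / ([Fe³⁺]^2); log Q = -2.556.
E = E° − (0.0592/n) log Q = +0.93 − (0.0592/2)(-2.556) = +1.006 V.

+1.006 V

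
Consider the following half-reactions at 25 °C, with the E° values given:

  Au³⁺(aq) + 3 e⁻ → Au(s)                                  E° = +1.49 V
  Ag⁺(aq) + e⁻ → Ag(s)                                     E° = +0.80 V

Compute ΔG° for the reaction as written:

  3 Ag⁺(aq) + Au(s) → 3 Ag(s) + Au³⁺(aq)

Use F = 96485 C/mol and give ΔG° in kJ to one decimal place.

As written, Ag⁺/Ag is reduced (cathode) and Au³⁺/Au is oxidised (anode), so E°cell = (+0.80) − (+1.49) = -0.69 V.
Balancing electrons gives n = 3.
ΔG° = −nFE° = −(3)(96485)(-0.69) = 199,724 J = +199.7 kJ.

+199.7 kJ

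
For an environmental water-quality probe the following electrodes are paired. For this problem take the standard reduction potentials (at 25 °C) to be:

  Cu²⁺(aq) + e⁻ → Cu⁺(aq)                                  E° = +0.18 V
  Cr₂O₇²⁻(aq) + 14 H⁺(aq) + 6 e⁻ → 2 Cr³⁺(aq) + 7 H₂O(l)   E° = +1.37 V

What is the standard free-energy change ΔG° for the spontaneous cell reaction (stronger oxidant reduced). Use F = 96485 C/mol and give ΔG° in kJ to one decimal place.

-688.9 kJ

Cr₂O₇²⁻/Cr³⁺ (E° = +1.37 V) is the cathode; Cu²⁺/Cu⁺ (E° = +0.18 V) is the anode, so E°cell = +1.19 V.
Balancing electrons gives n = 6 (lcm of 6 and 1).
ΔG° = −nFE° = −(6)(96485)(+1.19) = -688,903 J = -688.9 kJ.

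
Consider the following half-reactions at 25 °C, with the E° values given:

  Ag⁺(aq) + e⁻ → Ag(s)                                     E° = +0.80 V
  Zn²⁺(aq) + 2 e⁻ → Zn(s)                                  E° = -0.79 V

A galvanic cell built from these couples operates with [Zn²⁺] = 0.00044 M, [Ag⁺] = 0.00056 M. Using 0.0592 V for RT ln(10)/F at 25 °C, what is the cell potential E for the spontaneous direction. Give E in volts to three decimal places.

Ag⁺/Ag is the cathode (higher E°), Zn²⁺/Zn the anode: E°cell = +0.80 − (-0.79) = +1.59 V, n = 2.
Overall: 2 Ag⁺(aq) + Zn(s) → 2 Ag(s) + Zn²⁺(aq)
Q = [Zn²⁺] / ([Ag⁺]^2); log Q = 3.147.
E = E° − (0.0592/n) log Q = +1.59 − (0.0592/2)(3.147) = +1.497 V.

+1.497 V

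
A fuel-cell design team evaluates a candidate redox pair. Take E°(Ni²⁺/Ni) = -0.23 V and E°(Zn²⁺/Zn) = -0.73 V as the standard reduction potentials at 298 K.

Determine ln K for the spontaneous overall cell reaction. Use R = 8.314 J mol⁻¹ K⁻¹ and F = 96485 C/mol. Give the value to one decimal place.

38.9

Cathode: Ni²⁺/Ni; anode: Zn²⁺/Zn. E°cell = (-0.23) − (-0.73) = +0.50 V, with n = 2.
ΔG° = −nFE° = −RT ln K, so ln K = nFE°/(RT) = (2)(96485)(+0.50) / ((8.314)(298)) = 38.943.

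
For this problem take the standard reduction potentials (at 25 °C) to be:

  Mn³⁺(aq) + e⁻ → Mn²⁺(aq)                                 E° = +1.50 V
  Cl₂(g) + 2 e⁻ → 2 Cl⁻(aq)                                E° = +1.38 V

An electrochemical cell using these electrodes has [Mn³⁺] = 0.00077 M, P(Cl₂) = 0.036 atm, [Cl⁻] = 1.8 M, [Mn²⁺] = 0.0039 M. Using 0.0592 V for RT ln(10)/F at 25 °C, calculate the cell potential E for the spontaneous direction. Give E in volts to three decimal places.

+0.136 V

Mn³⁺/Mn²⁺ is the cathode (higher E°), Cl₂/Cl⁻ the anode: E°cell = +1.50 − (+1.38) = +0.12 V, n = 2.
Overall: 2 Mn³⁺(aq) + 2 Cl⁻(aq) → 2 Mn²⁺(aq) + Cl₂(g)
Q = [Mn²⁺]^2·P(Cl₂) / ([Mn³⁺]^2·[Cl⁻]^2); log Q = -0.545.
E = E° − (0.0592/n) log Q = +0.12 − (0.0592/2)(-0.545) = +0.136 V.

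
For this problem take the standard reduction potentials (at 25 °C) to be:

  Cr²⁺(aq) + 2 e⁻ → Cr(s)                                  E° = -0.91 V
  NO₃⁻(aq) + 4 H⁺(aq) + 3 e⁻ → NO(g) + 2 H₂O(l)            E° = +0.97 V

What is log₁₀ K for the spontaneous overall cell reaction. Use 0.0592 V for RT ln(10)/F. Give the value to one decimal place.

Cathode: NO₃⁻/NO; anode: Cr²⁺/Cr. E°cell = +1.88 V, n = 6.
log K = nE°cell / 0.0592 = (6)(+1.88) / 0.0592 = 190.5.

190.5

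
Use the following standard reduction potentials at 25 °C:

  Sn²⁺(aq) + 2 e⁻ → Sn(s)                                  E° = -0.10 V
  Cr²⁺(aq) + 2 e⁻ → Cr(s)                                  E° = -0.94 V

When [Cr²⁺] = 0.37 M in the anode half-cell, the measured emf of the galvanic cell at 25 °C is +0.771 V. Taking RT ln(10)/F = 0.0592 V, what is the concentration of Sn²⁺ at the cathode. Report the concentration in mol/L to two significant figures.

0.0017 M

Sn²⁺/Sn is the cathode, Cr²⁺/Cr the anode: E°cell = +0.84 V, n = 2.
Overall reaction: Sn²⁺(aq) + Cr(s) → Sn(s) + Cr²⁺(aq); Q = [Cr²⁺]^1/[Sn²⁺]^1.
From E = E° − (0.0592/n) log Q: log Q = (E° − E)·n/0.0592 = (+0.84 − (+0.771))·2/0.0592 = 2.3311.
So 1·log[Sn²⁺] = 1·log(0.37) − log Q = -0.4318 − (2.3311) = -2.7629; [Sn²⁺] = 10^(-2.7629) ≈ 0.0017 M.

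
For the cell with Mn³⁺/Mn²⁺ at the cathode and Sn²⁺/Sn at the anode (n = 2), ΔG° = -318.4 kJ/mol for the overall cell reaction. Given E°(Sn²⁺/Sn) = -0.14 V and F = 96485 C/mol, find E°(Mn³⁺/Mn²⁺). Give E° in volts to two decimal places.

+1.51 V

E°cell = −ΔG°/(nF) = −(-318.4×10³)/((2)(96485)) = +1.650 V.
Since Mn³⁺/Mn²⁺ is the cathode and Sn²⁺/Sn the anode, E°cell = E°(Mn³⁺/Mn²⁺) − E°(Sn²⁺/Sn).
So E°(Mn³⁺/Mn²⁺) = E°cell + E°(Sn²⁺/Sn) = +1.650 + (-0.14) = +1.51 V.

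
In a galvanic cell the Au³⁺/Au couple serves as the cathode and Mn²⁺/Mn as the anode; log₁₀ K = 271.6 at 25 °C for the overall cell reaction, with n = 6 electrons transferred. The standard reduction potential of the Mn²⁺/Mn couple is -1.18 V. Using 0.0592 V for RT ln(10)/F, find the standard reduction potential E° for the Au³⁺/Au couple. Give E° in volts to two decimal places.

+1.50 V

E°cell = (0.0592/n)·log K = (0.0592/6)(271.6) = +2.680 V.
Since Au³⁺/Au is the cathode and Mn²⁺/Mn the anode, E°cell = E°(Au³⁺/Au) − E°(Mn²⁺/Mn).
So E°(Au³⁺/Au) = E°cell + E°(Mn²⁺/Mn) = +2.680 + (-1.18) = +1.50 V.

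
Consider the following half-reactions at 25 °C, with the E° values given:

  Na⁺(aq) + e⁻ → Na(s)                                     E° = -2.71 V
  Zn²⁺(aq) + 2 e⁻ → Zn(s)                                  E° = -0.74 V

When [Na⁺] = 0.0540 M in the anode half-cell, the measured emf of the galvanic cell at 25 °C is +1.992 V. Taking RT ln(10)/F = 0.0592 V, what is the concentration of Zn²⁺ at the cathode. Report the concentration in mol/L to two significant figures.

0.016 M

Zn²⁺/Zn is the cathode, Na⁺/Na the anode: E°cell = +1.97 V, n = 2.
Overall reaction: Zn²⁺(aq) + 2 Na(s) → Zn(s) + 2 Na⁺(aq); Q = [Na⁺]^2/[Zn²⁺]^1.
From E = E° − (0.0592/n) log Q: log Q = (E° − E)·n/0.0592 = (+1.97 − (+1.992))·2/0.0592 = -0.7432.
So 1·log[Zn²⁺] = 2·log(0.054) − log Q = -2.5352 − (-0.7432) = -1.7920; [Zn²⁺] = 10^(-1.7920) ≈ 0.016 M.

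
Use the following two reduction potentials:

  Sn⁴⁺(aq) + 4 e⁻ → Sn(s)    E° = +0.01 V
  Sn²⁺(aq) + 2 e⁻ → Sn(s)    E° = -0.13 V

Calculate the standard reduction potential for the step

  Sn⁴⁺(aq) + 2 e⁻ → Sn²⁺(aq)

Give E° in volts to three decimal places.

+0.150 V

Sequential free energies add, so n₃E°₃ = n₁E°₁ + n₂E°₂.
With n₃ = 4, and the known step contributing 2×(-0.13) V, the unknown satisfies 2·E° = 4×(+0.01) − 2×(-0.13) = +0.300.
E° = +0.300 / 2 = +0.150 V.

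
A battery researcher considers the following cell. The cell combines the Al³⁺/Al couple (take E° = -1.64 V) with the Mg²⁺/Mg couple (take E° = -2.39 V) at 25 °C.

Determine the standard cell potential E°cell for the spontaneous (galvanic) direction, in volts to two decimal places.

+0.75 V

The Al³⁺/Al couple has the higher reduction potential, so it is the cathode; Mg²⁺/Mg is oxidised at the anode.
E°cell = E°(cathode) − E°(anode) = (-1.64) − (-2.39) = +0.75 V.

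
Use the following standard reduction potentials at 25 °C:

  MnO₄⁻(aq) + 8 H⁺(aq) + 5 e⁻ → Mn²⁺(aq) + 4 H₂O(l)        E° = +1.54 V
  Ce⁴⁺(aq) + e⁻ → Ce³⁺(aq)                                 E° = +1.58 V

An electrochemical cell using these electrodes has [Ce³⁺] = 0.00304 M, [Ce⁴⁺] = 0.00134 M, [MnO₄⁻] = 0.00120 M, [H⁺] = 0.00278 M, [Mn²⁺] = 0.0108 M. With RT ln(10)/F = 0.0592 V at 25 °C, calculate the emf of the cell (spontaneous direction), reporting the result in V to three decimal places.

+0.272 V

Ce⁴⁺/Ce³⁺ is the cathode (higher E°), MnO₄⁻/Mn²⁺ the anode: E°cell = +1.58 − (+1.54) = +0.04 V, n = 5.
Overall: 5 Ce⁴⁺(aq) + Mn²⁺(aq) + 4 H₂O(l) → 5 Ce³⁺(aq) + MnO₄⁻(aq) + 8 H⁺(aq)
Q = [Ce³⁺]^5·[MnO₄⁻]·[H⁺]^8 / ([Ce⁴⁺]^5·[Mn²⁺]); log Q = -19.623.
E = E° − (0.0592/n) log Q = +0.04 − (0.0592/5)(-19.623) = +0.272 V.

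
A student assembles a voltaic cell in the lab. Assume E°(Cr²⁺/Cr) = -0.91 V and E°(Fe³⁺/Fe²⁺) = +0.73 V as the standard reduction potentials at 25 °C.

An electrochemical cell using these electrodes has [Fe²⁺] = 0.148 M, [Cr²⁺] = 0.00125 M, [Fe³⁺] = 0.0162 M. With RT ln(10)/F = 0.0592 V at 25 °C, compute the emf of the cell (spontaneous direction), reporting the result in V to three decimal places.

+1.669 V

Fe³⁺/Fe²⁺ is the cathode (higher E°), Cr²⁺/Cr the anode: E°cell = +0.73 − (-0.91) = +1.64 V, n = 2.
Overall: 2 Fe³⁺(aq) + Cr(s) → 2 Fe²⁺(aq) + Cr²⁺(aq)
Q = [Fe²⁺]^2·[Cr²⁺] / ([Fe³⁺]^2); log Q = -0.982.
E = E° − (0.0592/n) log Q = +1.64 − (0.0592/2)(-0.982) = +1.669 V.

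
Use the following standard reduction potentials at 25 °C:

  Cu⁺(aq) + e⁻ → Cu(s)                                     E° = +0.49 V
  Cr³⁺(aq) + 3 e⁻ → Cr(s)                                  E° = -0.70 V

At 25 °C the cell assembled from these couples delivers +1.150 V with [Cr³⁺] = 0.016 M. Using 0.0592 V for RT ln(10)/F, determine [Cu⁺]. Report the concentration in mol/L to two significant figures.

Cu⁺/Cu is the cathode, Cr³⁺/Cr the anode: E°cell = +1.19 V, n = 3.
Overall reaction: 3 Cu⁺(aq) + Cr(s) → 3 Cu(s) + Cr³⁺(aq); Q = [Cr³⁺]^1/[Cu⁺]^3.
From E = E° − (0.0592/n) log Q: log Q = (E° − E)·n/0.0592 = (+1.19 − (+1.150))·3/0.0592 = 2.0270.
So 3·log[Cu⁺] = 1·log(0.016) − log Q = -1.7959 − (2.0270) = -3.8229; log[Cu⁺] = -3.8229 / 3 = -1.2743; [Cu⁺] = 10^(-1.2743) ≈ 0.053 M.

0.053 M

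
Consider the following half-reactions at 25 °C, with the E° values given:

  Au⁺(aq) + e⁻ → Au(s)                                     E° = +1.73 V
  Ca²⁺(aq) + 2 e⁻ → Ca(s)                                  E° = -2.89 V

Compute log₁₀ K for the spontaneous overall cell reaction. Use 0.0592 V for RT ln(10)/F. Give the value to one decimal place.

Cathode: Au⁺/Au; anode: Ca²⁺/Ca. E°cell = +4.62 V, n = 2.
log K = nE°cell / 0.0592 = (2)(+4.62) / 0.0592 = 156.1.

156.1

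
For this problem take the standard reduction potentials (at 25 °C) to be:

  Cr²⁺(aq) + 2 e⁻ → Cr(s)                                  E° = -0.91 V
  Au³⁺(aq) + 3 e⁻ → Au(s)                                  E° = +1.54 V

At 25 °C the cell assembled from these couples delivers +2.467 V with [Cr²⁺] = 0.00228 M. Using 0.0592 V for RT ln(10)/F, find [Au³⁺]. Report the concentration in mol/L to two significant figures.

Au³⁺/Au is the cathode, Cr²⁺/Cr the anode: E°cell = +2.45 V, n = 6.
Overall reaction: 2 Au³⁺(aq) + 3 Cr(s) → 2 Au(s) + 3 Cr²⁺(aq); Q = [Cr²⁺]^3/[Au³⁺]^2.
From E = E° − (0.0592/n) log Q: log Q = (E° − E)·n/0.0592 = (+2.45 − (+2.467))·6/0.0592 = -1.7230.
So 2·log[Au³⁺] = 3·log(0.00228) − log Q = -7.9262 − (-1.7230) = -6.2032; log[Au³⁺] = -6.2032 / 2 = -3.1016; [Au³⁺] = 10^(-3.1016) ≈ 0.00079 M.

0.00079 M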